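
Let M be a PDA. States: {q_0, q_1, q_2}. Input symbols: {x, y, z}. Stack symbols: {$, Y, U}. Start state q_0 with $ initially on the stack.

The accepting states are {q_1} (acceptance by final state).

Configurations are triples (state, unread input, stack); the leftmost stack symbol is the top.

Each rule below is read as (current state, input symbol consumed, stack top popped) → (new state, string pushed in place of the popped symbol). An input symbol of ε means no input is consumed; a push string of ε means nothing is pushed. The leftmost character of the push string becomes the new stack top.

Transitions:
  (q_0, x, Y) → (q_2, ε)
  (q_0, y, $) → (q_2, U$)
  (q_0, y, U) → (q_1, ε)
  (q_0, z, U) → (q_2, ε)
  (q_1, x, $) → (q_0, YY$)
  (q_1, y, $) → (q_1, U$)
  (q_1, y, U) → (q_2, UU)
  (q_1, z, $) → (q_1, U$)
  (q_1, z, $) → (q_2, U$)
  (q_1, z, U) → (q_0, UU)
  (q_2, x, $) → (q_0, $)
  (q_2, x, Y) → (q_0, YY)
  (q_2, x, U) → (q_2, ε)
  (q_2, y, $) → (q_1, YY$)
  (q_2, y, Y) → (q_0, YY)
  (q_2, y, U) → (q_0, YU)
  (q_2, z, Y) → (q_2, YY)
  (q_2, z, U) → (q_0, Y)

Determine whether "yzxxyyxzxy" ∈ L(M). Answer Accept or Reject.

One accepting computation: (q_0, yzxxyyxzxy, $) ⊢ (q_2, zxxyyxzxy, U$) ⊢ (q_0, xxyyxzxy, Y$) ⊢ (q_2, xyyxzxy, $) ⊢ (q_0, yyxzxy, $) ⊢ (q_2, yxzxy, U$) ⊢ (q_0, xzxy, YU$) ⊢ (q_2, zxy, U$) ⊢ (q_0, xy, Y$) ⊢ (q_2, y, $) ⊢ (q_1, ε, YY$)
All input consumed and state q_1 ∈ F.

Accept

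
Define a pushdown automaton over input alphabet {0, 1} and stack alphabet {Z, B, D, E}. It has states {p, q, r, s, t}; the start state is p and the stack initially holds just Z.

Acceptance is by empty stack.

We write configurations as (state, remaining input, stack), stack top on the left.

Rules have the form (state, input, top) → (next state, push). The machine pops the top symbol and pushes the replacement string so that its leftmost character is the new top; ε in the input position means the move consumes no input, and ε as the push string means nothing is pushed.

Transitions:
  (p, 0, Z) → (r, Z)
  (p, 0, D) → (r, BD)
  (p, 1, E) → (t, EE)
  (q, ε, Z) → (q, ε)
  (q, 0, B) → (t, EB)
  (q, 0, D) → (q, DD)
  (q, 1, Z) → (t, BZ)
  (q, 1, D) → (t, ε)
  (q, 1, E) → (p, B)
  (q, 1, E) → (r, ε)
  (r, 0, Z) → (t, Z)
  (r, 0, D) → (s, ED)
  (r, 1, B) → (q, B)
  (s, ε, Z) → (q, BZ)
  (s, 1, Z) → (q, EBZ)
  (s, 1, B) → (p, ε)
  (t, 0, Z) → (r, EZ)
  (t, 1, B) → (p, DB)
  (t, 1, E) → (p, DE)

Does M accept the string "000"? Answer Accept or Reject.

No computation consumes all input and empties the stack.

Reject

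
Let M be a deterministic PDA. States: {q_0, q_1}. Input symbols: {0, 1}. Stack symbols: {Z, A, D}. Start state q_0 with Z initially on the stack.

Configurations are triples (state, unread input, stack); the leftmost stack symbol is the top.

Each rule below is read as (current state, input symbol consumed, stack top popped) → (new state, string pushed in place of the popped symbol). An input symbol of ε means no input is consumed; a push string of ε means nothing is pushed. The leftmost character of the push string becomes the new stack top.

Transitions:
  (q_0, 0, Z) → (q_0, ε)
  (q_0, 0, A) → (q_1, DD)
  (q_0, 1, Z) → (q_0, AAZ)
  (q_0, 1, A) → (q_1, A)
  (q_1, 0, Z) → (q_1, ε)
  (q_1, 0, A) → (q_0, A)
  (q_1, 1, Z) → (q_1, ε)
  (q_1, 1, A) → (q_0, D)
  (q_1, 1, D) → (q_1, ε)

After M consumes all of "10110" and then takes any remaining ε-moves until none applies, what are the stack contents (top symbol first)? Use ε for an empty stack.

(q_0, 10110, Z)
  read 1, top Z: go to q_0, push AAZ → (q_0, 0110, AAZ)
  read 0, top A: go to q_1, push DD → (q_1, 110, DDAZ)
  read 1, top D: go to q_1, push ε → (q_1, 10, DAZ)
  read 1, top D: go to q_1, push ε → (q_1, 0, AZ)
  read 0, top A: go to q_0, push A → (q_0, ε, AZ)
All input consumed in state q_0 with stack AZ.

AZ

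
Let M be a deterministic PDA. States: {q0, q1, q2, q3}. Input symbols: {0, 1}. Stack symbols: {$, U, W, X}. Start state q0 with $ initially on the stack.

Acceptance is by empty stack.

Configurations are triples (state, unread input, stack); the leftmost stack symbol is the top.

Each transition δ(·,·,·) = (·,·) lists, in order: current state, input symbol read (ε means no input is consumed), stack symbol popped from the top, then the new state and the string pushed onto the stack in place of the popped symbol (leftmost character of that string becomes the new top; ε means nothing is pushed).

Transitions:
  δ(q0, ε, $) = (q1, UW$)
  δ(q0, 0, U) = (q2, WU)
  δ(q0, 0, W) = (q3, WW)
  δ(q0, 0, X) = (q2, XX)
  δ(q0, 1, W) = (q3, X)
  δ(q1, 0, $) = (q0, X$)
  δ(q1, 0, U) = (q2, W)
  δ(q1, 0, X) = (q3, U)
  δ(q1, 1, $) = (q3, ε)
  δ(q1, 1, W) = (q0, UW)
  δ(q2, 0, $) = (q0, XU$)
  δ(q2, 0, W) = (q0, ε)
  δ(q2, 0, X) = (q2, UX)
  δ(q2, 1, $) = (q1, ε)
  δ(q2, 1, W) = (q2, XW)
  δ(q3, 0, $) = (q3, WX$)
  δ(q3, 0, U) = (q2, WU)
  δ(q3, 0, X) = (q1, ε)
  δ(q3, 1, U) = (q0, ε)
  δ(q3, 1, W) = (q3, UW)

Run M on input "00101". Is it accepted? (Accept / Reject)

Accept

(q0, 00101, $) ⊢ (q1, 00101, UW$) ⊢ (q2, 0101, WW$) ⊢ (q0, 101, W$) ⊢ (q3, 01, X$) ⊢ (q1, 1, $) ⊢ (q3, ε, ε)
All input consumed and the stack is empty.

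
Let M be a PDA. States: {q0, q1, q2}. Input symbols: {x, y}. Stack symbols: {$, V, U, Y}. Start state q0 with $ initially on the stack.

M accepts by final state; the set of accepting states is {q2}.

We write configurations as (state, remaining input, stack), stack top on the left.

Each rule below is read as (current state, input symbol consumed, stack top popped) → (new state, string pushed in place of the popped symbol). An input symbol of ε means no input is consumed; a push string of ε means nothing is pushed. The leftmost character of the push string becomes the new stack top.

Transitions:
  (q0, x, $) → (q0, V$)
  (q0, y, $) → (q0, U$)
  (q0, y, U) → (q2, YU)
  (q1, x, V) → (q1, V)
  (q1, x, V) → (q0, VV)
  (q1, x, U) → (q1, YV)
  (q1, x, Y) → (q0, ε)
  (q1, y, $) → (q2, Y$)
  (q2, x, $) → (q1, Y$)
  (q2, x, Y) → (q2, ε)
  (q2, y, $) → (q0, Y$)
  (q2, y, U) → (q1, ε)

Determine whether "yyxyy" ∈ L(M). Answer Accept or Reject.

One accepting computation: (q0, yyxyy, $) ⊢ (q0, yxyy, U$) ⊢ (q2, xyy, YU$) ⊢ (q2, yy, U$) ⊢ (q1, y, $) ⊢ (q2, ε, Y$)
All input consumed and state q2 ∈ F.

Accept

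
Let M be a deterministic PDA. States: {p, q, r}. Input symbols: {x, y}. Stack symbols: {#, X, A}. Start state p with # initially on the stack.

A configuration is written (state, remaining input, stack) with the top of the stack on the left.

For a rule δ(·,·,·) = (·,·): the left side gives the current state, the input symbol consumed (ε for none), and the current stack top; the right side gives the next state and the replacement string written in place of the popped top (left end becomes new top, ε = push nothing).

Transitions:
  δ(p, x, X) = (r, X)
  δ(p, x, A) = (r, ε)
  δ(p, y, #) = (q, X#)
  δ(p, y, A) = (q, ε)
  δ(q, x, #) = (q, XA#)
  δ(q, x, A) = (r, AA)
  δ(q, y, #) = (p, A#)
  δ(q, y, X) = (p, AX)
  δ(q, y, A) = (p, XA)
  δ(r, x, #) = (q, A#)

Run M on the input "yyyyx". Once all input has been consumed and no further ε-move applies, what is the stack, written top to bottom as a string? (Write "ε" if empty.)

(p, yyyyx, #)
  read y, top #: go to q, push X# → (q, yyyx, X#)
  read y, top X: go to p, push AX → (p, yyx, AX#)
  read y, top A: go to q, push ε → (q, yx, X#)
  read y, top X: go to p, push AX → (p, x, AX#)
  read x, top A: go to r, push ε → (r, ε, X#)
All input consumed in state r with stack X#.

X#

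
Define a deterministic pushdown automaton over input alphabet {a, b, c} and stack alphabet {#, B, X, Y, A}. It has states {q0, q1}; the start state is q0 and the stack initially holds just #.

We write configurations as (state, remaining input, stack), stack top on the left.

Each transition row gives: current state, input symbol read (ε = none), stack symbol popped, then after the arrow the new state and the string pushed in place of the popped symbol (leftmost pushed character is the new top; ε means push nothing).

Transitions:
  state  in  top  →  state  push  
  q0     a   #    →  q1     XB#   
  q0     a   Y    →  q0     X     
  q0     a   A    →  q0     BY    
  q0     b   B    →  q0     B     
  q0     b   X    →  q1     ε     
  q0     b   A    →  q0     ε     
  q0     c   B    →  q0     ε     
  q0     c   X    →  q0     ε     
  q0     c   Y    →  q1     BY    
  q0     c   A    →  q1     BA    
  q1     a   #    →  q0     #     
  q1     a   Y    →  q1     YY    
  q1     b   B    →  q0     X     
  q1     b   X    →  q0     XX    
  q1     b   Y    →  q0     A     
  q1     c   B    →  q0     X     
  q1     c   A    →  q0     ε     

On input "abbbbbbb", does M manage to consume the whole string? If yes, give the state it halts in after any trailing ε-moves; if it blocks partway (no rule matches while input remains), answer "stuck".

q0

(q0, abbbbbbb, #)
  read a, top #: go to q1, push XB# → (q1, bbbbbbb, XB#)
  read b, top X: go to q0, push XX → (q0, bbbbbb, XXB#)
  read b, top X: go to q1, push ε → (q1, bbbbb, XB#)
  read b, top X: go to q0, push XX → (q0, bbbb, XXB#)
  read b, top X: go to q1, push ε → (q1, bbb, XB#)
  read b, top X: go to q0, push XX → (q0, bb, XXB#)
  read b, top X: go to q1, push ε → (q1, b, XB#)
  read b, top X: go to q0, push XX → (q0, ε, XXB#)
All input consumed; M is in state q0.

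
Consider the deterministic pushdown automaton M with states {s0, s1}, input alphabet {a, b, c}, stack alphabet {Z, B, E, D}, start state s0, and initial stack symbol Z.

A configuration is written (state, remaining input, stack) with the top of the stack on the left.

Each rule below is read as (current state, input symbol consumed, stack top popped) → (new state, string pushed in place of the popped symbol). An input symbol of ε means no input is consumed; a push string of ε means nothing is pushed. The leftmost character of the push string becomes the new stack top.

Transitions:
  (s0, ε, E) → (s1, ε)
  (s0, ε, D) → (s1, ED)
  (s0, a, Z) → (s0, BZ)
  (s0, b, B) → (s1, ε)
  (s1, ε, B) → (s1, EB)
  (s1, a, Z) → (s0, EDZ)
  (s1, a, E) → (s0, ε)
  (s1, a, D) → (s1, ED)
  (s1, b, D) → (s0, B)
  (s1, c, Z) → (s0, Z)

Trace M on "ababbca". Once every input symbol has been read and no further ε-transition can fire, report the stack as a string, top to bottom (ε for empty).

(s0, ababbca, Z)
  read a, top Z: go to s0, push BZ → (s0, babbca, BZ)
  read b, top B: go to s1, push ε → (s1, abbca, Z)
  read a, top Z: go to s0, push EDZ → (s0, bbca, EDZ)
  ε-move, top E: go to s1, push ε → (s1, bbca, DZ)
  read b, top D: go to s0, push B → (s0, bca, BZ)
  read b, top B: go to s1, push ε → (s1, ca, Z)
  read c, top Z: go to s0, push Z → (s0, a, Z)
  read a, top Z: go to s0, push BZ → (s0, ε, BZ)
All input consumed in state s0 with stack BZ.

BZ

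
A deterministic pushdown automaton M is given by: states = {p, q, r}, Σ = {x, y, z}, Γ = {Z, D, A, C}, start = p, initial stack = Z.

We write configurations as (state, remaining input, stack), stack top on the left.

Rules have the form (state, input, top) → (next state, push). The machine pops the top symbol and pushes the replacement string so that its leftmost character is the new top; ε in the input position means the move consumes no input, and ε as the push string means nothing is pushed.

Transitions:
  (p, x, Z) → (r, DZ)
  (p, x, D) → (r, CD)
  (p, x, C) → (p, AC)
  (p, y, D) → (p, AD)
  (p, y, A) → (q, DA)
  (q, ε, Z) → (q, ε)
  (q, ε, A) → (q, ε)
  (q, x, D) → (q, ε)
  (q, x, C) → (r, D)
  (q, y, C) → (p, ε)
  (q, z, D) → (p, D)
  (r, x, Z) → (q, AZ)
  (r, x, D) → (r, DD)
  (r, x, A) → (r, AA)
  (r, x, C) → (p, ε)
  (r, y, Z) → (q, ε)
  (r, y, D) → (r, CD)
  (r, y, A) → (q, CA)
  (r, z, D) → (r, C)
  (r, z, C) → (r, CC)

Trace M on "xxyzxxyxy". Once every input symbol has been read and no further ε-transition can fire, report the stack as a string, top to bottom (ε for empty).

DDZ

(p, xxyzxxyxy, Z) ⊢ (r, xyzxxyxy, DZ) ⊢ (r, yzxxyxy, DDZ) ⊢ (r, zxxyxy, CDDZ) ⊢ (r, xxyxy, CCDDZ) ⊢ (p, xyxy, CDDZ) ⊢ (p, yxy, ACDDZ) ⊢ (q, xy, DACDDZ) ⊢ (q, y, ACDDZ) ⊢ (q, y, CDDZ) ⊢ (p, ε, DDZ)
All input consumed in state p with stack DDZ.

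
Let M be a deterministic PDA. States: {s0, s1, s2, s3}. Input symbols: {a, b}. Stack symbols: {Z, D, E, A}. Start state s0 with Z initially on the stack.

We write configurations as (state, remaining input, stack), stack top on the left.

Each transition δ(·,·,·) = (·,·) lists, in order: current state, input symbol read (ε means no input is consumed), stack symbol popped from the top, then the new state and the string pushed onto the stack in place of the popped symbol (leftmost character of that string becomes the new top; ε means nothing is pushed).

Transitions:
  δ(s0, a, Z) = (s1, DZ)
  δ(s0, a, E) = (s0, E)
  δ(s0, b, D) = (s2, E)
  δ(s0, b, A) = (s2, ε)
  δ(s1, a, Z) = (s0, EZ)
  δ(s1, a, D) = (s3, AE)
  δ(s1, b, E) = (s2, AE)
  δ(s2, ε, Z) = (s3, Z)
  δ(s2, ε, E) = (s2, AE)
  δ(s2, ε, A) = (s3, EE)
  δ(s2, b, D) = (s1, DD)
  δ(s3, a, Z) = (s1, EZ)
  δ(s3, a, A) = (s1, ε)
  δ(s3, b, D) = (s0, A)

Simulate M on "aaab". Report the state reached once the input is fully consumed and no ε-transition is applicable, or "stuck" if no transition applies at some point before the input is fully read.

(s0, aaab, Z)
  read a, top Z: go to s1, push DZ → (s1, aab, DZ)
  read a, top D: go to s3, push AE → (s3, ab, AEZ)
  read a, top A: go to s1, push ε → (s1, b, EZ)
  read b, top E: go to s2, push AE → (s2, ε, AEZ)
  ε-move, top A: go to s3, push EE → (s3, ε, EEEZ)
All input consumed; M is in state s3.

s3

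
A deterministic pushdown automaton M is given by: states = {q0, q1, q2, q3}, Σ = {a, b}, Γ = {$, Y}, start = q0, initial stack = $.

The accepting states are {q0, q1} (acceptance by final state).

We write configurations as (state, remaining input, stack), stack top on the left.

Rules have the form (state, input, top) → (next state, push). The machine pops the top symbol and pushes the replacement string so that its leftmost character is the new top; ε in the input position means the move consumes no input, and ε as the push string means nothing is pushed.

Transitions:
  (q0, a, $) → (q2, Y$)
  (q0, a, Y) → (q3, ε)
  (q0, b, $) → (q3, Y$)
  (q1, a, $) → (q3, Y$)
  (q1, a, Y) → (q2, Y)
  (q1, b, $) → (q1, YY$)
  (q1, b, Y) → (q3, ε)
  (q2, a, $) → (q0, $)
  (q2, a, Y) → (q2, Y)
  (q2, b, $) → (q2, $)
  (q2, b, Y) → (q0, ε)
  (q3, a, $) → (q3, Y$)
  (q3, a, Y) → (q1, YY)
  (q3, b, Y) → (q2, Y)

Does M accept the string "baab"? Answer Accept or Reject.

(q0, baab, $) ⊢ (q3, aab, Y$) ⊢ (q1, ab, YY$) ⊢ (q2, b, YY$) ⊢ (q0, ε, Y$)
All input consumed; state q0 ∈ F.

Accept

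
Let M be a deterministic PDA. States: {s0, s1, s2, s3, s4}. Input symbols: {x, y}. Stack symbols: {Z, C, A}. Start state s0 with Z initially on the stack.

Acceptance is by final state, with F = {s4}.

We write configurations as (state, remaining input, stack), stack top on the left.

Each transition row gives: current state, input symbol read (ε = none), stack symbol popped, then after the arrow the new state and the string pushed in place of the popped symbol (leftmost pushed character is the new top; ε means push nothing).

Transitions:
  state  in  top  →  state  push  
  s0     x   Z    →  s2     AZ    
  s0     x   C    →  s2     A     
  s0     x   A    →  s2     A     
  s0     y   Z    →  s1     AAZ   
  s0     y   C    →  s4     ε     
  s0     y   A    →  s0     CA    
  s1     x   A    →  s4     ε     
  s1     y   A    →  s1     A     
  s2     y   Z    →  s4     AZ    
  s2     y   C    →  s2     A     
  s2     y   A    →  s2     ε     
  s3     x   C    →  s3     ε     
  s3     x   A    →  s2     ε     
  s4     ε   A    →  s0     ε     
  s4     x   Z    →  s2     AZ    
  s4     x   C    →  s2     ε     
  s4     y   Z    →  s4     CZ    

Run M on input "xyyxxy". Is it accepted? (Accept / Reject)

(s0, xyyxxy, Z)
  read x, top Z: go to s2, push AZ → (s2, yyxxy, AZ)
  read y, top A: go to s2, push ε → (s2, yxxy, Z)
  read y, top Z: go to s4, push AZ → (s4, xxy, AZ)
  ε-move, top A: go to s0, push ε → (s0, xxy, Z)
  read x, top Z: go to s2, push AZ → (s2, xy, AZ)
No transition applies at (s2, xy, AZ); input not fully consumed.

Reject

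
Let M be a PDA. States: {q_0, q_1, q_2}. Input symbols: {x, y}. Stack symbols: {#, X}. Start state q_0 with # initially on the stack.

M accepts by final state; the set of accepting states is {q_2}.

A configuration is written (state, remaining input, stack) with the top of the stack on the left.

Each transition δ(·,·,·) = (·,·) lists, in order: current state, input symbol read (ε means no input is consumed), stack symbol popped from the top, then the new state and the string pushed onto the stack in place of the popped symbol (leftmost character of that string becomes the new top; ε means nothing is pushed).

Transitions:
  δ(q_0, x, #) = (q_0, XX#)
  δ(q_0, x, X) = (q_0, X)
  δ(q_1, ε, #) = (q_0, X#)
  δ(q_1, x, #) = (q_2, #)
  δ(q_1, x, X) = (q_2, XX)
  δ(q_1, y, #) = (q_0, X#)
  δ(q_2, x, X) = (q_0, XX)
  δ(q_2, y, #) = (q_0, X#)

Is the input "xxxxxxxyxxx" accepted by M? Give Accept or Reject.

Reject

No computation consumes all input and reaches a final state.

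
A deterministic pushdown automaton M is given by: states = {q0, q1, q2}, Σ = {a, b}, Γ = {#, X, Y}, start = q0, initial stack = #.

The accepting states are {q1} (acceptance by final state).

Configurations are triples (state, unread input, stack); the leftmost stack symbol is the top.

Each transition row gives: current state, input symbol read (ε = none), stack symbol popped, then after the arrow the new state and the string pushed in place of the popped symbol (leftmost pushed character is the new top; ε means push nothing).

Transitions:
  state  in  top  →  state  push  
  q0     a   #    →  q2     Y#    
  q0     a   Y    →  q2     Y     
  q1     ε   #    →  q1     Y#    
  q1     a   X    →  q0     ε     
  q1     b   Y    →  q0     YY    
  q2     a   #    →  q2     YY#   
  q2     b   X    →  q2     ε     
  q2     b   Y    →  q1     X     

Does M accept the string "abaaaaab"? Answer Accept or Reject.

(q0, abaaaaab, #)
  read a, top #: go to q2, push Y# → (q2, baaaaab, Y#)
  read b, top Y: go to q1, push X → (q1, aaaaab, X#)
  read a, top X: go to q0, push ε → (q0, aaaab, #)
  read a, top #: go to q2, push Y# → (q2, aaab, Y#)
No transition applies at (q2, aaab, Y#); input not fully consumed.

Reject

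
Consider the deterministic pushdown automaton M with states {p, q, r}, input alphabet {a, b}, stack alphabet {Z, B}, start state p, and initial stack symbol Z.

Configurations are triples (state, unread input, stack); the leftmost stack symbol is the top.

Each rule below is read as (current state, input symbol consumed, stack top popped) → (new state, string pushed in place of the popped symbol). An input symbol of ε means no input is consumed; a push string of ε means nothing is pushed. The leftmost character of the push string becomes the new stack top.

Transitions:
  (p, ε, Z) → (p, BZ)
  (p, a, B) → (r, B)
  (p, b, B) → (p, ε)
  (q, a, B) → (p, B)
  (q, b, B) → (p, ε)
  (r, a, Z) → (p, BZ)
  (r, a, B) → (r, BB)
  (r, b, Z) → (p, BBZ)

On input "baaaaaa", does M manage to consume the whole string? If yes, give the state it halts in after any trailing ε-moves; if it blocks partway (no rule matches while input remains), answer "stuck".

(p, baaaaaa, Z) ⊢ (p, baaaaaa, BZ) ⊢ (p, aaaaaa, Z) ⊢ (p, aaaaaa, BZ) ⊢ (r, aaaaa, BZ) ⊢ (r, aaaa, BBZ) ⊢ (r, aaa, BBBZ) ⊢ (r, aa, BBBBZ) ⊢ (r, a, BBBBBZ) ⊢ (r, ε, BBBBBBZ)
All input consumed; M is in state r.

r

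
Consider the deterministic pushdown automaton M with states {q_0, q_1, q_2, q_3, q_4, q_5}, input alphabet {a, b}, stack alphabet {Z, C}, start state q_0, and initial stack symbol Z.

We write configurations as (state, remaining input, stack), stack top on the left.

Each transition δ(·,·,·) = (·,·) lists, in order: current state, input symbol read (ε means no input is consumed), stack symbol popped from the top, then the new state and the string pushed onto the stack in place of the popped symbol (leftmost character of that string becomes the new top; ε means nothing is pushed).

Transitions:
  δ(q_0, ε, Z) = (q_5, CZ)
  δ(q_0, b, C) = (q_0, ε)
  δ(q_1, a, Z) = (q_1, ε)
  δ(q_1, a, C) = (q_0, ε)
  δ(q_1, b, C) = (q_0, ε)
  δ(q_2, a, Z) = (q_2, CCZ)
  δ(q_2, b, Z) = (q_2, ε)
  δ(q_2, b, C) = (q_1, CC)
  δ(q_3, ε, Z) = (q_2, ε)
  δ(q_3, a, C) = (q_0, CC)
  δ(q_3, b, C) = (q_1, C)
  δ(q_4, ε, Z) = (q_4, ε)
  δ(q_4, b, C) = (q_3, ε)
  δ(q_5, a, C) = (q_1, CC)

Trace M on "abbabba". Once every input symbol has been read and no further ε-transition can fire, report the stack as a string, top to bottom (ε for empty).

(q_0, abbabba, Z) ⊢ (q_5, abbabba, CZ) ⊢ (q_1, bbabba, CCZ) ⊢ (q_0, babba, CZ) ⊢ (q_0, abba, Z) ⊢ (q_5, abba, CZ) ⊢ (q_1, bba, CCZ) ⊢ (q_0, ba, CZ) ⊢ (q_0, a, Z) ⊢ (q_5, a, CZ) ⊢ (q_1, ε, CCZ)
All input consumed in state q_1 with stack CCZ.

CCZ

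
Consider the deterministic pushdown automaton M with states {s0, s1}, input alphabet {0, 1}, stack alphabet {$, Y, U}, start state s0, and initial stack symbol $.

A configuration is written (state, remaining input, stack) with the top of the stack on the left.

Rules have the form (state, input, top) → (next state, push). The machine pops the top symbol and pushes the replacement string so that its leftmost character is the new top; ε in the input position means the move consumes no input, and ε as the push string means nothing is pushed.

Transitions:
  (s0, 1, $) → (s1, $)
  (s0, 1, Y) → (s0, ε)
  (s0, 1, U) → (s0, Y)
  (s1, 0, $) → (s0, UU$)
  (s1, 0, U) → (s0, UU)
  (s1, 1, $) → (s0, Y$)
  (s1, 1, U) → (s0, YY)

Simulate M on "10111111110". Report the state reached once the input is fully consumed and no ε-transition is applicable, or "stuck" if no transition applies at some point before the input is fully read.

(s0, 10111111110, $) ⊢ (s1, 0111111110, $) ⊢ (s0, 111111110, UU$) ⊢ (s0, 11111110, YU$) ⊢ (s0, 1111110, U$) ⊢ (s0, 111110, Y$) ⊢ (s0, 11110, $) ⊢ (s1, 1110, $) ⊢ (s0, 110, Y$) ⊢ (s0, 10, $) ⊢ (s1, 0, $) ⊢ (s0, ε, UU$)
All input consumed; M is in state s0.

s0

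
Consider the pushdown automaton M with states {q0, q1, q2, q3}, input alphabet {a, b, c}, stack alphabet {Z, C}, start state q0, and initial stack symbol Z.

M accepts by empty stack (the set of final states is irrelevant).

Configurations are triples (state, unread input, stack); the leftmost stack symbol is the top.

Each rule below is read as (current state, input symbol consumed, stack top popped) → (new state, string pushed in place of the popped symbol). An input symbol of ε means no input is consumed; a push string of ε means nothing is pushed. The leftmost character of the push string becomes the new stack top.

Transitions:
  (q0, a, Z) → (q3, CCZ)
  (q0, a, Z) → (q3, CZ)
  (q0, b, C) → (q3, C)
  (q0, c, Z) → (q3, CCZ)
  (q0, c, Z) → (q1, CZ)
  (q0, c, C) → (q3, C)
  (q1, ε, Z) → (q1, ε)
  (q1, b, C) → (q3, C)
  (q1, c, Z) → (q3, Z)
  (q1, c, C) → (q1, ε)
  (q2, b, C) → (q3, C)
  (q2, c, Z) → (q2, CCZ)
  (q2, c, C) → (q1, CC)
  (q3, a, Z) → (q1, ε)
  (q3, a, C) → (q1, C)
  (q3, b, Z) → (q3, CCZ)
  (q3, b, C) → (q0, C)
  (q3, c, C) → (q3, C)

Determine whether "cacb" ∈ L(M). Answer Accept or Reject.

No computation consumes all input and empties the stack.

Reject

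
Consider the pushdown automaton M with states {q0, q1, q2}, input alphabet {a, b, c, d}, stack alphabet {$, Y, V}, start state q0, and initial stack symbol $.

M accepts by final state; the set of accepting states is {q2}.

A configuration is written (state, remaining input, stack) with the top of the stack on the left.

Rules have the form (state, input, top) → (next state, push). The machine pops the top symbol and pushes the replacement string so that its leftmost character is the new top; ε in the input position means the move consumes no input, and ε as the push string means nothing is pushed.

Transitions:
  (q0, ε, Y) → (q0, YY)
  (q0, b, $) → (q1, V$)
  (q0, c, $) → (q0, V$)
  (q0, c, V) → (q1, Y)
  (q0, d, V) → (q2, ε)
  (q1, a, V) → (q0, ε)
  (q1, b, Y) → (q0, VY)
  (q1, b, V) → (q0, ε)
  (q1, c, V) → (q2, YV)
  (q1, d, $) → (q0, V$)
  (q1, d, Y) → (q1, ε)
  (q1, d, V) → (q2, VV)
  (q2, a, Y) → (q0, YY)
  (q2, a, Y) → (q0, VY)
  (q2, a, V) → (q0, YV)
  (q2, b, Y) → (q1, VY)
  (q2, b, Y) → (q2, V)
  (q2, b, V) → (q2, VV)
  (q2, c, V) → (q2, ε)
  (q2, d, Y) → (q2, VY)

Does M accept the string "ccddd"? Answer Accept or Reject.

Accept

One accepting computation: (q0, ccddd, $) ⊢ (q0, cddd, V$) ⊢ (q1, ddd, Y$) ⊢ (q1, dd, $) ⊢ (q0, d, V$) ⊢ (q2, ε, $)
All input consumed and state q2 ∈ F.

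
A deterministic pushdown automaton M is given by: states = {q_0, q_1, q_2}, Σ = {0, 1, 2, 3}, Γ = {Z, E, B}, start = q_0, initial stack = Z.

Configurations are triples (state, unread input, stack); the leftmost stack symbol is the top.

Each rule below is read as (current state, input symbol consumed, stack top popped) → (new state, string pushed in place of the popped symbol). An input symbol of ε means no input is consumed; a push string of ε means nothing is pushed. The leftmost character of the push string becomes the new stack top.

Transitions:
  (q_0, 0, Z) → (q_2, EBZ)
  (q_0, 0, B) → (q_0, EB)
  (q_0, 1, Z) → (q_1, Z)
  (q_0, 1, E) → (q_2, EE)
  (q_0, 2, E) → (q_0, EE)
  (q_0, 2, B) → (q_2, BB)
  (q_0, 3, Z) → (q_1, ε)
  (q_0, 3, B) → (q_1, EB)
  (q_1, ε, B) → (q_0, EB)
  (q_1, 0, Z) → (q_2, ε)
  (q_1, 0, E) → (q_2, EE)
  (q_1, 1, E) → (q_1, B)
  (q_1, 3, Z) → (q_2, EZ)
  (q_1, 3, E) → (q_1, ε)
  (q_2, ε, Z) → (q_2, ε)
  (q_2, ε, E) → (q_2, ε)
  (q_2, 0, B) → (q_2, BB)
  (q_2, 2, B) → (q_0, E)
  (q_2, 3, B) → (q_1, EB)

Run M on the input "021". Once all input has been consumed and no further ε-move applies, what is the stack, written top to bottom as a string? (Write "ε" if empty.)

(q_0, 021, Z)
  read 0, top Z: go to q_2, push EBZ → (q_2, 21, EBZ)
  ε-move, top E: go to q_2, push ε → (q_2, 21, BZ)
  read 2, top B: go to q_0, push E → (q_0, 1, EZ)
  read 1, top E: go to q_2, push EE → (q_2, ε, EEZ)
  ε-move, top E: go to q_2, push ε → (q_2, ε, EZ)
  ε-move, top E: go to q_2, push ε → (q_2, ε, Z)
  ε-move, top Z: go to q_2, push ε → (q_2, ε, ε)
All input consumed in state q_2 with stack ε.

ε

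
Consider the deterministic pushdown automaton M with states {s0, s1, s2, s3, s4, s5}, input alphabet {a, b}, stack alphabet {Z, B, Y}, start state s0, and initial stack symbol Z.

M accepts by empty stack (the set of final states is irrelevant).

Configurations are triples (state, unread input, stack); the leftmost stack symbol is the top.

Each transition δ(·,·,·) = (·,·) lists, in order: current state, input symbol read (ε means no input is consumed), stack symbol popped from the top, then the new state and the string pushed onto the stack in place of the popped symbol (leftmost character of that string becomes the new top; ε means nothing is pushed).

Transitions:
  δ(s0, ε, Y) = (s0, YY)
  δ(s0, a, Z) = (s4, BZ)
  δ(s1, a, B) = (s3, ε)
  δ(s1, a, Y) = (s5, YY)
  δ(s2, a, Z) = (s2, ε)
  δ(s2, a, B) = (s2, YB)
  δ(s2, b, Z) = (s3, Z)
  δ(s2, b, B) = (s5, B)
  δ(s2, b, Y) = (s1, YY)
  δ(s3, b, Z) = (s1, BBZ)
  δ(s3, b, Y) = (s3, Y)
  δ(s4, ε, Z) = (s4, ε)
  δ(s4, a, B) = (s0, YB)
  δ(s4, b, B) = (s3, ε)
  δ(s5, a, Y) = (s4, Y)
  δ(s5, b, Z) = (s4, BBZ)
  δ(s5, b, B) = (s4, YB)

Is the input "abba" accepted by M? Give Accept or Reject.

(s0, abba, Z) ⊢ (s4, bba, BZ) ⊢ (s3, ba, Z) ⊢ (s1, a, BBZ) ⊢ (s3, ε, BZ)
All input consumed; stack is BZ, not empty, and no further ε-move applies.

Reject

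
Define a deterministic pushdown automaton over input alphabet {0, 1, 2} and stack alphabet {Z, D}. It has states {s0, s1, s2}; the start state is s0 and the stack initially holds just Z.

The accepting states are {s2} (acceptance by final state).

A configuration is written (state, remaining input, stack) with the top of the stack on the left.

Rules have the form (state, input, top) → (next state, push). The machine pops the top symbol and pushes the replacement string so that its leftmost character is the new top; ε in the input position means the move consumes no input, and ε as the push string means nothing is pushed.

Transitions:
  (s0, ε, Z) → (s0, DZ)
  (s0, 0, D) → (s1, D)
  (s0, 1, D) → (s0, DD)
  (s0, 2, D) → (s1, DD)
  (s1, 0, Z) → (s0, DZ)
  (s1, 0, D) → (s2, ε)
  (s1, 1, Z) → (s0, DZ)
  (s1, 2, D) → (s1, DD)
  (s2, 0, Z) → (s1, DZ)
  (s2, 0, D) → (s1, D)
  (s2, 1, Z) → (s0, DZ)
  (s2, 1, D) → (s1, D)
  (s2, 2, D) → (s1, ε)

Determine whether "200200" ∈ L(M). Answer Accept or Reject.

Reject

(s0, 200200, Z)
  ε-move, top Z: go to s0, push DZ → (s0, 200200, DZ)
  read 2, top D: go to s1, push DD → (s1, 00200, DDZ)
  read 0, top D: go to s2, push ε → (s2, 0200, DZ)
  read 0, top D: go to s1, push D → (s1, 200, DZ)
  read 2, top D: go to s1, push DD → (s1, 00, DDZ)
  read 0, top D: go to s2, push ε → (s2, 0, DZ)
  read 0, top D: go to s1, push D → (s1, ε, DZ)
All input consumed; state s1 ∉ F and no further ε-move applies.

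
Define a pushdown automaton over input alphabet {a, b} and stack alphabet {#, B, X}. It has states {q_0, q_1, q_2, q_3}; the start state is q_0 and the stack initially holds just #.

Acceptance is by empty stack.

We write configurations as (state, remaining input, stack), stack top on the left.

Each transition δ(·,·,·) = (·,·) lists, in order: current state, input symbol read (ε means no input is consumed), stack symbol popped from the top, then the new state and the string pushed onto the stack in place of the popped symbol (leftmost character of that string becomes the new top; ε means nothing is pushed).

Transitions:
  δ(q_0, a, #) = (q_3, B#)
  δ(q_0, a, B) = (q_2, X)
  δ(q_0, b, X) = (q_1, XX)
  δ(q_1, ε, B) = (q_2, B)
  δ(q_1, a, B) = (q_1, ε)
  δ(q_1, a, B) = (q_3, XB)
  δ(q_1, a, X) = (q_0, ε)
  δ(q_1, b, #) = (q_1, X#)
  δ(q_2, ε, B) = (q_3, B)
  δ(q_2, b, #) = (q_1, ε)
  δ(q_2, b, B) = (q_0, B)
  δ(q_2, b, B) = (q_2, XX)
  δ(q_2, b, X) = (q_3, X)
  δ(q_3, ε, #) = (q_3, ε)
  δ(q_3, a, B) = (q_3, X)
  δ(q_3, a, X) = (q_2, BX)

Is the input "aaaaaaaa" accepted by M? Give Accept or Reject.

No computation consumes all input and empties the stack.

Reject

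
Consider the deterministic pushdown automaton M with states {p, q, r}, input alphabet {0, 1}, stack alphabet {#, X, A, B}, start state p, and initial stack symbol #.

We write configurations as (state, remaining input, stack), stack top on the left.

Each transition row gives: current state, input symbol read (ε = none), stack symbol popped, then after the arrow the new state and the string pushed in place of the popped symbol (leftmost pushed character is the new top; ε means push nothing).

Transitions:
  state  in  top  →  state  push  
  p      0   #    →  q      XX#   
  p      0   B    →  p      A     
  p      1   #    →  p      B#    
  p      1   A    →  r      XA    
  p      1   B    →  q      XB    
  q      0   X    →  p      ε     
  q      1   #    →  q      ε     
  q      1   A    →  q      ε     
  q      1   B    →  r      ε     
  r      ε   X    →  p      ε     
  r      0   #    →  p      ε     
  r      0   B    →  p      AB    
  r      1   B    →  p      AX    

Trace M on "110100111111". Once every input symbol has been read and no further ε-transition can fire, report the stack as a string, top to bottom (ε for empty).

(p, 110100111111, #) ⊢ (p, 10100111111, B#) ⊢ (q, 0100111111, XB#) ⊢ (p, 100111111, B#) ⊢ (q, 00111111, XB#) ⊢ (p, 0111111, B#) ⊢ (p, 111111, A#) ⊢ (r, 11111, XA#) ⊢ (p, 11111, A#) ⊢ (r, 1111, XA#) ⊢ (p, 1111, A#) ⊢ (r, 111, XA#) ⊢ (p, 111, A#) ⊢ (r, 11, XA#) ⊢ (p, 11, A#) ⊢ (r, 1, XA#) ⊢ (p, 1, A#) ⊢ (r, ε, XA#) ⊢ (p, ε, A#)
All input consumed in state p with stack A#.

A#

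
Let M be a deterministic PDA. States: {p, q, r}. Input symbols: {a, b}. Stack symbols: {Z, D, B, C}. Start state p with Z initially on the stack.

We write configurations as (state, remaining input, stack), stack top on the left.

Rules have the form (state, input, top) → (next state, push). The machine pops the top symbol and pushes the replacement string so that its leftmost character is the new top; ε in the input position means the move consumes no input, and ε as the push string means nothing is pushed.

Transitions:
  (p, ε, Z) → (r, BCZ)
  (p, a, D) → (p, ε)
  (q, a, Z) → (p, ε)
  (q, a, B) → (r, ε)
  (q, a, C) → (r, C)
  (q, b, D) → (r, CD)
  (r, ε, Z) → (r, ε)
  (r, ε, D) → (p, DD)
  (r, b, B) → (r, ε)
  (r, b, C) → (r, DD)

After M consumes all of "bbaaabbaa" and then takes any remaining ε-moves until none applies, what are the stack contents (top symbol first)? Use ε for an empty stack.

(p, bbaaabbaa, Z) ⊢ (r, bbaaabbaa, BCZ) ⊢ (r, baaabbaa, CZ) ⊢ (r, aaabbaa, DDZ) ⊢ (p, aaabbaa, DDDZ) ⊢ (p, aabbaa, DDZ) ⊢ (p, abbaa, DZ) ⊢ (p, bbaa, Z) ⊢ (r, bbaa, BCZ) ⊢ (r, baa, CZ) ⊢ (r, aa, DDZ) ⊢ (p, aa, DDDZ) ⊢ (p, a, DDZ) ⊢ (p, ε, DZ)
All input consumed in state p with stack DZ.

DZ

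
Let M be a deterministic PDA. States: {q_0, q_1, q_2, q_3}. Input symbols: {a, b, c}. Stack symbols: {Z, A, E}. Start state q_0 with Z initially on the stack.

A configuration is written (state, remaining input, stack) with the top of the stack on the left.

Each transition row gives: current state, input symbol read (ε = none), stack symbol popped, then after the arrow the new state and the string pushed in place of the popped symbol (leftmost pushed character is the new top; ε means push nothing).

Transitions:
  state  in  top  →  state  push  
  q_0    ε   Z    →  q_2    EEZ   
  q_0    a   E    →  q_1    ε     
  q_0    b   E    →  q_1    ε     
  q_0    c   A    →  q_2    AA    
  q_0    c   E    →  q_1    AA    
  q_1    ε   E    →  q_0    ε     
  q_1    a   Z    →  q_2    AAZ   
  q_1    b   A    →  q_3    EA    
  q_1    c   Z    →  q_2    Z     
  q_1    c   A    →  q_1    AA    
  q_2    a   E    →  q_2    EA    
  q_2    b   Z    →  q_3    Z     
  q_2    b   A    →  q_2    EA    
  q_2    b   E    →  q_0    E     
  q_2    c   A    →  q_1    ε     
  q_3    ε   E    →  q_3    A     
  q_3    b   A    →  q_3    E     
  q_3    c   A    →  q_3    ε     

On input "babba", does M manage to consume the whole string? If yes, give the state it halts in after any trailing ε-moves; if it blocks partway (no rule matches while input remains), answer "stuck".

(q_0, babba, Z) ⊢ (q_2, babba, EEZ) ⊢ (q_0, abba, EEZ) ⊢ (q_1, bba, EZ) ⊢ (q_0, bba, Z) ⊢ (q_2, bba, EEZ) ⊢ (q_0, ba, EEZ) ⊢ (q_1, a, EZ) ⊢ (q_0, a, Z) ⊢ (q_2, a, EEZ) ⊢ (q_2, ε, EAEZ)
All input consumed; M is in state q_2.

q_2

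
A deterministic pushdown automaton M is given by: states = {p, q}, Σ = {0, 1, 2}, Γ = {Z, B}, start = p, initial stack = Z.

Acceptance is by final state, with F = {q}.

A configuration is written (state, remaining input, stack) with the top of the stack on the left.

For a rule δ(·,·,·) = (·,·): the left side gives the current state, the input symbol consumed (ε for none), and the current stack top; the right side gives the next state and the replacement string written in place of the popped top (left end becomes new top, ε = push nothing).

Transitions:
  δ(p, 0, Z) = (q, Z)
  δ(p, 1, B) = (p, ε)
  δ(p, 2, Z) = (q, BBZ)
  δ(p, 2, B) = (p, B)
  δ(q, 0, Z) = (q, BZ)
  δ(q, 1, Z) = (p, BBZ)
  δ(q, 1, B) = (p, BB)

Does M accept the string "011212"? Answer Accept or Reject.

Accept

(p, 011212, Z)
  read 0, top Z: go to q, push Z → (q, 11212, Z)
  read 1, top Z: go to p, push BBZ → (p, 1212, BBZ)
  read 1, top B: go to p, push ε → (p, 212, BZ)
  read 2, top B: go to p, push B → (p, 12, BZ)
  read 1, top B: go to p, push ε → (p, 2, Z)
  read 2, top Z: go to q, push BBZ → (q, ε, BBZ)
All input consumed; state q ∈ F.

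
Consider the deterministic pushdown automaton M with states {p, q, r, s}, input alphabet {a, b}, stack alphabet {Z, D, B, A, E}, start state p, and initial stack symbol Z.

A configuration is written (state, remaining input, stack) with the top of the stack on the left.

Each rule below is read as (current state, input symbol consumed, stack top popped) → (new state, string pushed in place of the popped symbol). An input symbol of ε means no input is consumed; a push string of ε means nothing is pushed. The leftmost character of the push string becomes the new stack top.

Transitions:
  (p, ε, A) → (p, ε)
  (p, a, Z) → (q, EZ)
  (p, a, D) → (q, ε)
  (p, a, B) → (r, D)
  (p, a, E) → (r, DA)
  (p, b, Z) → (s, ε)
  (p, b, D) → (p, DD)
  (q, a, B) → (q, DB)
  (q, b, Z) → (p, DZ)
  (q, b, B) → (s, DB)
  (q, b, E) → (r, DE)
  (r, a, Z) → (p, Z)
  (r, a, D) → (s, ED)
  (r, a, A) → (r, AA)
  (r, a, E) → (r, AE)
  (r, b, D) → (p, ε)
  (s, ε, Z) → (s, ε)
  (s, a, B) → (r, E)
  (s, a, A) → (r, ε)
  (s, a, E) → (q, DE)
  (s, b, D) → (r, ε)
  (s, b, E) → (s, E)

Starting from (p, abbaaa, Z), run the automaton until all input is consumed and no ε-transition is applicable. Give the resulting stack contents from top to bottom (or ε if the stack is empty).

DEDAZ

(p, abbaaa, Z) ⊢ (q, bbaaa, EZ) ⊢ (r, baaa, DEZ) ⊢ (p, aaa, EZ) ⊢ (r, aa, DAZ) ⊢ (s, a, EDAZ) ⊢ (q, ε, DEDAZ)
All input consumed in state q with stack DEDAZ.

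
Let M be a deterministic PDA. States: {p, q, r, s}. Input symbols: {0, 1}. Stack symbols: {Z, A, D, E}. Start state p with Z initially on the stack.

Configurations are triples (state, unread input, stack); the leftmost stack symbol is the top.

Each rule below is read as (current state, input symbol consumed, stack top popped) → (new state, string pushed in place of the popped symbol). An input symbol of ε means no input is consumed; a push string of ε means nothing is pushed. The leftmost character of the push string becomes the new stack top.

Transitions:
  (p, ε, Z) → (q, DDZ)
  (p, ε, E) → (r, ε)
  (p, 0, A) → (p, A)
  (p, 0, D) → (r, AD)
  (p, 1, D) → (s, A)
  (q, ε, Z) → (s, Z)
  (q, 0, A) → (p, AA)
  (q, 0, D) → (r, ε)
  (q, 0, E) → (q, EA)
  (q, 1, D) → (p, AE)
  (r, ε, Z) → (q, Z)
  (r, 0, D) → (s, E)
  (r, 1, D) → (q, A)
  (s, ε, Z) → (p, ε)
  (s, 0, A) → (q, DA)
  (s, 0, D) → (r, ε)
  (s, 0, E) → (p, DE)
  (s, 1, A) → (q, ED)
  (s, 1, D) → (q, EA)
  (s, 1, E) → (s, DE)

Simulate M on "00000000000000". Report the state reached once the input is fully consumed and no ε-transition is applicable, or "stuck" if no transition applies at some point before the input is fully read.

(p, 00000000000000, Z) ⊢ (q, 00000000000000, DDZ) ⊢ (r, 0000000000000, DZ) ⊢ (s, 000000000000, EZ) ⊢ (p, 00000000000, DEZ) ⊢ (r, 0000000000, ADEZ)
No transition for (r, 0, top A); M blocks with input 0000000000 remaining.

stuck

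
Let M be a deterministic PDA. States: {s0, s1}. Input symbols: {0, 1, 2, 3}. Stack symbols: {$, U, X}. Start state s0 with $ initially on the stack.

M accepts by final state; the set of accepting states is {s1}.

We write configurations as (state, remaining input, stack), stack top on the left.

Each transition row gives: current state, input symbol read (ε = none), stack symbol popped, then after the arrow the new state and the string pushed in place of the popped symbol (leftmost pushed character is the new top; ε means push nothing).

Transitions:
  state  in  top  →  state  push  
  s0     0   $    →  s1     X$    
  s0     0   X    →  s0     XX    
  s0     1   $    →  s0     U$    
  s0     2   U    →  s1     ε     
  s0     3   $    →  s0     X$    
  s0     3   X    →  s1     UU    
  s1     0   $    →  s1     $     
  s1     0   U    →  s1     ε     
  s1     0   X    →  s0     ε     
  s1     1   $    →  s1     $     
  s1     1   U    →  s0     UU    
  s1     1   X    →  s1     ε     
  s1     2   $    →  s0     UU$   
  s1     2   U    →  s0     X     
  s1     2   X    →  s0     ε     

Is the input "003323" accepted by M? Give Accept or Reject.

(s0, 003323, $)
  read 0, top $: go to s1, push X$ → (s1, 03323, X$)
  read 0, top X: go to s0, push ε → (s0, 3323, $)
  read 3, top $: go to s0, push X$ → (s0, 323, X$)
  read 3, top X: go to s1, push UU → (s1, 23, UU$)
  read 2, top U: go to s0, push X → (s0, 3, XU$)
  read 3, top X: go to s1, push UU → (s1, ε, UUU$)
All input consumed; state s1 ∈ F.

Accept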